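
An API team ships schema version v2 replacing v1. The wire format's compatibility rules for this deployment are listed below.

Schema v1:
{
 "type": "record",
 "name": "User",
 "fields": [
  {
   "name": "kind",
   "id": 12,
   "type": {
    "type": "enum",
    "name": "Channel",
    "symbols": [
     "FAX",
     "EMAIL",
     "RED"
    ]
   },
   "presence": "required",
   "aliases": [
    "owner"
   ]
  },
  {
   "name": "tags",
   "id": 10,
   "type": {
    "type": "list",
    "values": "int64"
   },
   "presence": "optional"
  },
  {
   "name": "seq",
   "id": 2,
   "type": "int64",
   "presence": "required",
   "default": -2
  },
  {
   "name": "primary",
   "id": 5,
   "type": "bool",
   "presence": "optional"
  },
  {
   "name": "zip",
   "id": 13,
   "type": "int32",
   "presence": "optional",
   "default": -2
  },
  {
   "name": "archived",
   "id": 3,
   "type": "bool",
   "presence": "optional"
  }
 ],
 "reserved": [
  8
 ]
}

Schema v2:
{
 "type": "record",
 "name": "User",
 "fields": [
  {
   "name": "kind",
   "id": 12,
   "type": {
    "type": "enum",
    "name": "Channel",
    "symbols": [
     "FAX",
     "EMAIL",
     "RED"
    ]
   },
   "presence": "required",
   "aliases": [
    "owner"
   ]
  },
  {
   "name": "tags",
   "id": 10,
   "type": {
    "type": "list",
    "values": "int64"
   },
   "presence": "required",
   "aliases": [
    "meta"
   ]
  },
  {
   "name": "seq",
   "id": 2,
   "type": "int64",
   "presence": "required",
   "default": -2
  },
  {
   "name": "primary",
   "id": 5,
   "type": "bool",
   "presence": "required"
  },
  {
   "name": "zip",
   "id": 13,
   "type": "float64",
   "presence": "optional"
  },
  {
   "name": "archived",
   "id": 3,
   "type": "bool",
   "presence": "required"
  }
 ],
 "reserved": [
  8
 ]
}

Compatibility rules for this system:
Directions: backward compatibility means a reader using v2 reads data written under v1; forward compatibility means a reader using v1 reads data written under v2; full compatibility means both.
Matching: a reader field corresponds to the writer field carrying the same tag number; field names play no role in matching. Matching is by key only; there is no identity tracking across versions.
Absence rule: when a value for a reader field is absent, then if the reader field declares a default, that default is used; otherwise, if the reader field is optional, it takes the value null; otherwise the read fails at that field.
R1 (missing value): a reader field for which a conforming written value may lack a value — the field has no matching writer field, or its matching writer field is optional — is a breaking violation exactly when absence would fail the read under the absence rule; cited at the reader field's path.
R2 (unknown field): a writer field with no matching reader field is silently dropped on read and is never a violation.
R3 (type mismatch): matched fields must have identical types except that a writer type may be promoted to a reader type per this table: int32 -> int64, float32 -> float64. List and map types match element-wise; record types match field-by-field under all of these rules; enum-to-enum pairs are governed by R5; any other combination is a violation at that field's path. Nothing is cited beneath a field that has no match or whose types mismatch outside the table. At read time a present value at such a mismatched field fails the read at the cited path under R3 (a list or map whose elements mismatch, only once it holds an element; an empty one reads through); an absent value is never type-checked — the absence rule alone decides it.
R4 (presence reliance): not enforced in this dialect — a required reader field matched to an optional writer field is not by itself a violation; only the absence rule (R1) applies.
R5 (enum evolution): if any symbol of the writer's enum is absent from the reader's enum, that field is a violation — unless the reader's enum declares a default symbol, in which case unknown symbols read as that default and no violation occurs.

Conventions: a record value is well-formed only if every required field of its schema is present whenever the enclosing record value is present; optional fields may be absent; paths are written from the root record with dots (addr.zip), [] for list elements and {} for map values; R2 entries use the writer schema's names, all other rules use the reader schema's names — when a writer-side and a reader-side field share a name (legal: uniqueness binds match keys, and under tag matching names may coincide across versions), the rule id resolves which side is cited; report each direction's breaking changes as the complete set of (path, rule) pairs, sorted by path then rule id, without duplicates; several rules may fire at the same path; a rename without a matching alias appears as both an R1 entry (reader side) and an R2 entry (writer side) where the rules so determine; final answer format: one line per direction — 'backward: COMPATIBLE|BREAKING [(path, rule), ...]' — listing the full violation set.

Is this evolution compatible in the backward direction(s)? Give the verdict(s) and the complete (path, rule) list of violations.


backward: BREAKING [(archived, R1), (primary, R1), (tags, R1), (zip, R3)]

the writer's type comes first in each User pair
backward on User — v2 reading data written by v1:
  kind <- kind (Channel -> Channel, writer required)
  tags <- tags (list<int64> -> list<int64>, writer optional)
  seq <- seq (int64 -> int64, writer required)
  primary <- primary (bool -> bool, writer optional)
  zip <- zip (int32 -> float64, writer optional)
  archived <- archived (bool -> bool, writer optional)
  rule R1 violated at archived
  rule R1 violated at primary
  rule R1 violated at tags
  rule R3 violated at zip
  => 4 violation(s): backward is BREAKING for User


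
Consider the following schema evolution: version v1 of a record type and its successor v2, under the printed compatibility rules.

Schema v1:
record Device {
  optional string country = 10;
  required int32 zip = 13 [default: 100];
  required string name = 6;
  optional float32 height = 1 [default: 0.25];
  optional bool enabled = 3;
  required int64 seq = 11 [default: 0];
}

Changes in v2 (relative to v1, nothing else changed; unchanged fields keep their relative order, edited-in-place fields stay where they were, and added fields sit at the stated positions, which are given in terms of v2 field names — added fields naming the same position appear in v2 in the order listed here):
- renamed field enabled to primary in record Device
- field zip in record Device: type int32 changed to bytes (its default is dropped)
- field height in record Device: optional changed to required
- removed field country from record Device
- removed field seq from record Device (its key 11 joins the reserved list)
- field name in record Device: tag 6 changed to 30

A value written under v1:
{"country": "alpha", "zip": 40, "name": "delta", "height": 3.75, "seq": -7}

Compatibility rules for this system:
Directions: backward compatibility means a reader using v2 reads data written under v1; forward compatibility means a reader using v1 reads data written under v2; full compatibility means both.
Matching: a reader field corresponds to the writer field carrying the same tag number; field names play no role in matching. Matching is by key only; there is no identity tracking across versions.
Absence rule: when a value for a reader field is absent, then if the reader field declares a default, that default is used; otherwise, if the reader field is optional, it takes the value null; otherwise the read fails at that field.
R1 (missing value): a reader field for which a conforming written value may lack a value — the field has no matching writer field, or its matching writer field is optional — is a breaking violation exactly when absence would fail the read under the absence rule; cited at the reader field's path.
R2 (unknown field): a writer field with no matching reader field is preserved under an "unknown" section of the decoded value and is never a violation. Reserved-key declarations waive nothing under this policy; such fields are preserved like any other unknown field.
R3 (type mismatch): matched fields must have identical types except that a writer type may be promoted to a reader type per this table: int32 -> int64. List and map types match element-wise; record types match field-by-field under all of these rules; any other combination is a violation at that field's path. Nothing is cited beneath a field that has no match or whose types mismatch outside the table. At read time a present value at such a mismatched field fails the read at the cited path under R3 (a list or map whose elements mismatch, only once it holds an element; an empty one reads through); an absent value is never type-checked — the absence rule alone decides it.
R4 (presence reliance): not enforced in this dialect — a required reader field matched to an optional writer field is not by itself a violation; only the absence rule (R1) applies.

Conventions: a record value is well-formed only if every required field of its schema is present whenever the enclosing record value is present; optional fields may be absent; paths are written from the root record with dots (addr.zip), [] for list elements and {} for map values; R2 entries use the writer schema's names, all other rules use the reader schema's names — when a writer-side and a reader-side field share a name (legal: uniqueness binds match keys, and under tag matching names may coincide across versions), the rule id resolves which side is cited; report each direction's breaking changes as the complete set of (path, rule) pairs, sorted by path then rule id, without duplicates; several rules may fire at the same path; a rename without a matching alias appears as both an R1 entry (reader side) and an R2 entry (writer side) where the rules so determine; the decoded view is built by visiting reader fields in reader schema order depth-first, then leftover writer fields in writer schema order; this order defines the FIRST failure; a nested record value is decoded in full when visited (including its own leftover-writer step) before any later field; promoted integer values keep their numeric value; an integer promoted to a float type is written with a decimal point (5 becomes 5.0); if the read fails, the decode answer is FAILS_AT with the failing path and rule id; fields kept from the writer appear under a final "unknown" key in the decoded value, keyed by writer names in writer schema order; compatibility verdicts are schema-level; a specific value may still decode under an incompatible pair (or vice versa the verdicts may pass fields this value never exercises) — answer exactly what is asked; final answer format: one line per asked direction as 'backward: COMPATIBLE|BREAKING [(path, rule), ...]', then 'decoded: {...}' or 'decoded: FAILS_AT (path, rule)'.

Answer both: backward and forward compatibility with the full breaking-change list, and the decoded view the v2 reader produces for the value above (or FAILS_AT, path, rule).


backward: BREAKING [(name, R1), (zip, R3)]; forward: BREAKING [(name, R1), (zip, R3)]; decoded: FAILS_AT (zip, R3)

the writer's type comes first in each Device pair
backward for Device (reader v2, writer v1):
  writer required, int32 -> bytes: reader zip maps from writer zip
  name has no writer counterpart
  writer optional, float32 -> float32: reader height maps from writer height
  writer optional, bool -> bool: reader primary maps from writer enabled
  writer country: unknown to reader
  writer name: unknown to reader
  writer seq: unknown to reader
  rule R1 violated at name
  rule R3 violated at zip
  backward on Device therefore BREAKING (2)
forward for Device (reader v1, writer v2):
  country has no writer counterpart
  writer required, bytes -> int32: reader zip maps from writer zip
  name has no writer counterpart
  writer required, float32 -> float32: reader height maps from writer height
  writer optional, bool -> bool: reader enabled maps from writer primary
  seq has no writer counterpart
  writer name: unknown to reader
  rule R1 violated at name
  rule R3 violated at zip
  forward on Device therefore BREAKING (2)
decoding the Device value with the v2 reader:
  read fails at zip under R3
  => FAILS_AT (zip, R3)


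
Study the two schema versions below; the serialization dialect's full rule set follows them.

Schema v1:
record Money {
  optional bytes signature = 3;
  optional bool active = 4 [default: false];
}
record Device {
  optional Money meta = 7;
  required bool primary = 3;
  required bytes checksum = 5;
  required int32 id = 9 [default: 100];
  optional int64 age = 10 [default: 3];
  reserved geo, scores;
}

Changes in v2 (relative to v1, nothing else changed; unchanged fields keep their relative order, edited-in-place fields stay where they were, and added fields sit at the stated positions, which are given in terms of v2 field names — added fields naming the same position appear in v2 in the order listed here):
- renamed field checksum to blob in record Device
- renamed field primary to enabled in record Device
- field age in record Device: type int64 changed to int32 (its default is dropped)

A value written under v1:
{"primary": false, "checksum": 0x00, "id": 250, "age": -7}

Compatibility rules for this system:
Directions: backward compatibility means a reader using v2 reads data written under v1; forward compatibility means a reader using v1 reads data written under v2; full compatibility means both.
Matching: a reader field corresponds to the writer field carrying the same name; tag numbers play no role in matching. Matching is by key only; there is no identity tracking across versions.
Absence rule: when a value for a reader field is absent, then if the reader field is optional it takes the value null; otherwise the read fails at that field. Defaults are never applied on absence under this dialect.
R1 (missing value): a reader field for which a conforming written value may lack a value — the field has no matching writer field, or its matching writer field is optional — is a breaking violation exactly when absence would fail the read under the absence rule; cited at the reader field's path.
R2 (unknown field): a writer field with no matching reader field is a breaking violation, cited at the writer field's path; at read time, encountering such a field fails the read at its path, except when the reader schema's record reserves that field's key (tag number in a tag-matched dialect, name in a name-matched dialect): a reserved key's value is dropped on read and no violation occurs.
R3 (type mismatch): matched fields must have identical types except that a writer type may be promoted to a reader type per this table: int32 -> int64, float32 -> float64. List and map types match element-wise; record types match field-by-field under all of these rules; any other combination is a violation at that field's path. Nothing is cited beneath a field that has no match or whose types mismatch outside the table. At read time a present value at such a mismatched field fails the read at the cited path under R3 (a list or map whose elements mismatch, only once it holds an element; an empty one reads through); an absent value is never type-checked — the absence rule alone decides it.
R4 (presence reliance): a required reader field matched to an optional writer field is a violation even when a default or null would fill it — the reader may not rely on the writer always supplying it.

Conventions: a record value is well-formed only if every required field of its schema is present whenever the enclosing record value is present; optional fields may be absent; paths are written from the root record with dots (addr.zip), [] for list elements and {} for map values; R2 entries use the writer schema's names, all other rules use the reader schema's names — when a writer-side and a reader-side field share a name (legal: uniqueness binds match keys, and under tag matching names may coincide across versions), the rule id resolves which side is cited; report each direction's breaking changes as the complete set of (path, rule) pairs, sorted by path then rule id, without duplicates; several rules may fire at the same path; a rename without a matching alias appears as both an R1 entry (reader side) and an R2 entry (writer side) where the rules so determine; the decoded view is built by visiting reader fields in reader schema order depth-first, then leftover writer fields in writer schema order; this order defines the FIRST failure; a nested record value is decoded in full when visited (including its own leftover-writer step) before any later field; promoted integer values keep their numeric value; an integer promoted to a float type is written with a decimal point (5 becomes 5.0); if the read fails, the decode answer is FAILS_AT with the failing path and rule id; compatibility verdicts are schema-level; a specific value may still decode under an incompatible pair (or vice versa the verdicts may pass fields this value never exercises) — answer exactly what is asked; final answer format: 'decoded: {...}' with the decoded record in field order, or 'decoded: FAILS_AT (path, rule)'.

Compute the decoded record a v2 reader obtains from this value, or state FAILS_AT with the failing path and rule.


decoded: FAILS_AT (enabled, R1)

in Device below, arrows point writer -> reader
migrating the Device value to v2:
  meta := null (not supplied -> null)
  read fails at enabled under R1 (no fill)
  => FAILS_AT (enabled, R1)
remaining Device differences; none change what is asked:
  renamed field checksum to blob in record Device -> schema-level compatibility only; this Device value's decode is unchanged
  field age in record Device: type int64 changed to int32 (its default is dropped) -> schema-level compatibility only; this Device value's decode is unchanged


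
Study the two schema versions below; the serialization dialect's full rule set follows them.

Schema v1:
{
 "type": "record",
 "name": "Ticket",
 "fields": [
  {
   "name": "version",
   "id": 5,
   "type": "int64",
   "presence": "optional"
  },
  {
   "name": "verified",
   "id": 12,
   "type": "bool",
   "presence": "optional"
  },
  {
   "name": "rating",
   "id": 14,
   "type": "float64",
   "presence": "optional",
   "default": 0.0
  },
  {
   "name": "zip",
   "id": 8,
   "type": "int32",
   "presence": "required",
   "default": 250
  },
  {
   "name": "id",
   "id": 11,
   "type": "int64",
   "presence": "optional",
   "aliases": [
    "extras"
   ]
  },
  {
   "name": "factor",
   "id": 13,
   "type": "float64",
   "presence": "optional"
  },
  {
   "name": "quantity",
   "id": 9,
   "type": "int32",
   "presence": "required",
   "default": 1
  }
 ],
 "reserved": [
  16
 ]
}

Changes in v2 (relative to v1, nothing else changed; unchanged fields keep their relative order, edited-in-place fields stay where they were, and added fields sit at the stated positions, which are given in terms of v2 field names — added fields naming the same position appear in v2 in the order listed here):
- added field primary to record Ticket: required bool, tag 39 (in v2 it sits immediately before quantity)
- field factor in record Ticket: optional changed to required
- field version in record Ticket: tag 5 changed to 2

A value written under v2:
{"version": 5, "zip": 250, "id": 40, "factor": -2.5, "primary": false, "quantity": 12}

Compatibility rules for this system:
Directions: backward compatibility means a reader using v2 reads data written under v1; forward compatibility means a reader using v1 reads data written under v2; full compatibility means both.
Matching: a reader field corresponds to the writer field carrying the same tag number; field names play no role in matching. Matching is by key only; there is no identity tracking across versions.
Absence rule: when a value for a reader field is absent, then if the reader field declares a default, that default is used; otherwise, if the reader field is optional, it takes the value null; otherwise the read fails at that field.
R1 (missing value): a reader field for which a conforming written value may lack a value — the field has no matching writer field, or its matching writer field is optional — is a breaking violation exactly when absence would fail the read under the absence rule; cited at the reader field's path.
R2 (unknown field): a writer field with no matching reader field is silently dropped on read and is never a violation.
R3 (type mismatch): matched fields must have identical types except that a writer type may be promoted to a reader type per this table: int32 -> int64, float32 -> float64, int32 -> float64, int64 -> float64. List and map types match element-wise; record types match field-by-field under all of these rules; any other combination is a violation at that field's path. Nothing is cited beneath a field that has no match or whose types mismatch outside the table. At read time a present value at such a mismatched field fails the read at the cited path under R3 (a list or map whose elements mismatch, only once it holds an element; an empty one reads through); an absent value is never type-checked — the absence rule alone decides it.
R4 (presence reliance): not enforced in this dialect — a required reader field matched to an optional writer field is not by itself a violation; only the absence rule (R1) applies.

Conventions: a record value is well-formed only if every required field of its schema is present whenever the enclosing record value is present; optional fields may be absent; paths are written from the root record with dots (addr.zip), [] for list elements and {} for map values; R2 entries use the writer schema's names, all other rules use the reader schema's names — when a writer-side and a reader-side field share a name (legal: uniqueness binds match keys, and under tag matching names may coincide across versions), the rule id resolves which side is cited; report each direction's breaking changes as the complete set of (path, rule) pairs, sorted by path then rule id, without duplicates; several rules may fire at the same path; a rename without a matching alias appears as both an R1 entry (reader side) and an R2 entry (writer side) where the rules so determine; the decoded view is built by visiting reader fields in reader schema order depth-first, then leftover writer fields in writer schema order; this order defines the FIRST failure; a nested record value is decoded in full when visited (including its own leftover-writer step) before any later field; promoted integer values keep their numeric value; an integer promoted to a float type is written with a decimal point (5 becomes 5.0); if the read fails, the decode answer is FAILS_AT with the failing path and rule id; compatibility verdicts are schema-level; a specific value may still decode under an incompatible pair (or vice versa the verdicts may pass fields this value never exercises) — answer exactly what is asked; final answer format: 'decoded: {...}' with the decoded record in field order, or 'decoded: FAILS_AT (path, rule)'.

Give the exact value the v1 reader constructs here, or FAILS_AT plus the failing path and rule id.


in Ticket below, arrows point writer -> reader
decoding the Ticket value with the v1 reader:
  version := null (not supplied -> null)
  verified := null (not supplied -> null)
  rating := 0.0 (no value, default fills)
  zip := 250
  id := 40
  factor := -2.5
  quantity := 12
  writer version: unmatched, discarded
  writer primary: unmatched, discarded
  => decoded: {"version": null, "verified": null, "rating": 0.0, "zip": 250, "id": 40, "factor": -2.5, "quantity": 12}
ruling out the remaining Ticket differences:
  added field primary to record Ticket: required bool, tag 39 (in v2 it sits immediately before quantity) -> shifts the Ticket verdicts, not this decode
  field factor in record Ticket: optional changed to required -> shifts the Ticket verdicts, not this decode

decoded: {"version": null, "verified": null, "rating": 0.0, "zip": 250, "id": 40, "factor": -2.5, "quantity": 12}


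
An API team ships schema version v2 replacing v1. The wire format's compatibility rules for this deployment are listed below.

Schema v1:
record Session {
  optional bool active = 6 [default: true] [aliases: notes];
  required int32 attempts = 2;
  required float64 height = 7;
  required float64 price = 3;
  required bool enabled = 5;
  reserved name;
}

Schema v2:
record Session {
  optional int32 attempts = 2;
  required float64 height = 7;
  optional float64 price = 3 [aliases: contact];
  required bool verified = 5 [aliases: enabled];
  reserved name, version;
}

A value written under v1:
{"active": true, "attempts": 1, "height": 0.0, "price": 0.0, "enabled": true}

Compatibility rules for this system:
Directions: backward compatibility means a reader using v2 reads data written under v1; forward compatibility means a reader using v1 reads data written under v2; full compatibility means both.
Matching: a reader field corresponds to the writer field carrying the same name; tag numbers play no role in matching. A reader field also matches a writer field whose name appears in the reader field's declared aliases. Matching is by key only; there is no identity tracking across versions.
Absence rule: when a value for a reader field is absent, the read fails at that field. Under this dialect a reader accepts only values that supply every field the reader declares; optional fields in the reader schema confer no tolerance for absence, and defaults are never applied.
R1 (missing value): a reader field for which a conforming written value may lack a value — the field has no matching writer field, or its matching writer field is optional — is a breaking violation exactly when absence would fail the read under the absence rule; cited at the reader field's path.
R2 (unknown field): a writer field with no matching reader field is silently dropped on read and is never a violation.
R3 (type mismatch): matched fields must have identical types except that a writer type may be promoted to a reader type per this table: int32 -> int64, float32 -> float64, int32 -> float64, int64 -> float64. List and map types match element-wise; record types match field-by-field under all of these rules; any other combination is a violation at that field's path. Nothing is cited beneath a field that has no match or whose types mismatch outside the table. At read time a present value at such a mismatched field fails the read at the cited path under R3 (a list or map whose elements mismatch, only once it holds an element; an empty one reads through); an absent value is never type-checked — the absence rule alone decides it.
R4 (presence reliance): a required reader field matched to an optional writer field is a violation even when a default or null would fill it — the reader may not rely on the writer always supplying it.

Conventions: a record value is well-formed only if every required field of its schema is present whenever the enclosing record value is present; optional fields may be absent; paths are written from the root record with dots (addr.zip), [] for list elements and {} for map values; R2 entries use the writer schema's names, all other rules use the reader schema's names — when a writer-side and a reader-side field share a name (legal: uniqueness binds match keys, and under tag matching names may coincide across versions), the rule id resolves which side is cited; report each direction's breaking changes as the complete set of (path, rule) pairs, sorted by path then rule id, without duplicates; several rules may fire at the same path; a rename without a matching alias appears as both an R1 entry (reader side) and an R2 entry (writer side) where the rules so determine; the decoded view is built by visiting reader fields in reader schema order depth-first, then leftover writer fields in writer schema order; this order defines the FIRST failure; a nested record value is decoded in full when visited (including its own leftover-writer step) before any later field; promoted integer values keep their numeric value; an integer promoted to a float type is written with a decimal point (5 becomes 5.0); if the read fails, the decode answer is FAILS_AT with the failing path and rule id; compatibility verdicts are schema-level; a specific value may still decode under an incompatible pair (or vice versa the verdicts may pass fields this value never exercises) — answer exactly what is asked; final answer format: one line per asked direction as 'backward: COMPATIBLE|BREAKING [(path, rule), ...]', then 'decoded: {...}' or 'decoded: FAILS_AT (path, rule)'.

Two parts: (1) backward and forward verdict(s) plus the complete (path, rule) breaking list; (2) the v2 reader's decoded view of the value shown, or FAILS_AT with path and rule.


backward: COMPATIBLE []; forward: BREAKING [(active, R1), (attempts, R1), (attempts, R4), (enabled, R1), (price, R1), (price, R4)]; decoded: {"attempts": 1, "height": 0.0, "price": 0.0, "verified": true}

each type pair in Session: writer, then reader
backward on Session — v2 reading data written by v1:
  writer required, int32 -> int32: reader attempts maps from writer attempts
  writer required, float64 -> float64: reader height maps from writer height
  writer required, float64 -> float64: reader price maps from writer price
  writer required, bool -> bool: reader verified maps from writer enabled
  writer active: unknown to reader
  => no violations; backward on Session: COMPATIBLE
forward on Session — v1 reading data written by v2:
  active: no writer-side match
  writer optional, int32 -> int32: reader attempts maps from writer attempts
  writer required, float64 -> float64: reader height maps from writer height
  writer optional, float64 -> float64: reader price maps from writer price
  enabled: no writer-side match
  writer verified: unknown to reader
  breaking: (active, R1)
  breaking: (attempts, R1)
  breaking: (attempts, R4)
  breaking: (enabled, R1)
  breaking: (price, R1)
  breaking: (price, R4)
  forward on Session therefore BREAKING (6)
decode walk for Session under reader schema v2:
  attempts := 1
  height := 0.0
  price := 0.0
  verified := true (from writer enabled)
  writer active: no reader field; dropped
  => decoded: {"attempts": 1, "height": 0.0, "price": 0.0, "verified": true}


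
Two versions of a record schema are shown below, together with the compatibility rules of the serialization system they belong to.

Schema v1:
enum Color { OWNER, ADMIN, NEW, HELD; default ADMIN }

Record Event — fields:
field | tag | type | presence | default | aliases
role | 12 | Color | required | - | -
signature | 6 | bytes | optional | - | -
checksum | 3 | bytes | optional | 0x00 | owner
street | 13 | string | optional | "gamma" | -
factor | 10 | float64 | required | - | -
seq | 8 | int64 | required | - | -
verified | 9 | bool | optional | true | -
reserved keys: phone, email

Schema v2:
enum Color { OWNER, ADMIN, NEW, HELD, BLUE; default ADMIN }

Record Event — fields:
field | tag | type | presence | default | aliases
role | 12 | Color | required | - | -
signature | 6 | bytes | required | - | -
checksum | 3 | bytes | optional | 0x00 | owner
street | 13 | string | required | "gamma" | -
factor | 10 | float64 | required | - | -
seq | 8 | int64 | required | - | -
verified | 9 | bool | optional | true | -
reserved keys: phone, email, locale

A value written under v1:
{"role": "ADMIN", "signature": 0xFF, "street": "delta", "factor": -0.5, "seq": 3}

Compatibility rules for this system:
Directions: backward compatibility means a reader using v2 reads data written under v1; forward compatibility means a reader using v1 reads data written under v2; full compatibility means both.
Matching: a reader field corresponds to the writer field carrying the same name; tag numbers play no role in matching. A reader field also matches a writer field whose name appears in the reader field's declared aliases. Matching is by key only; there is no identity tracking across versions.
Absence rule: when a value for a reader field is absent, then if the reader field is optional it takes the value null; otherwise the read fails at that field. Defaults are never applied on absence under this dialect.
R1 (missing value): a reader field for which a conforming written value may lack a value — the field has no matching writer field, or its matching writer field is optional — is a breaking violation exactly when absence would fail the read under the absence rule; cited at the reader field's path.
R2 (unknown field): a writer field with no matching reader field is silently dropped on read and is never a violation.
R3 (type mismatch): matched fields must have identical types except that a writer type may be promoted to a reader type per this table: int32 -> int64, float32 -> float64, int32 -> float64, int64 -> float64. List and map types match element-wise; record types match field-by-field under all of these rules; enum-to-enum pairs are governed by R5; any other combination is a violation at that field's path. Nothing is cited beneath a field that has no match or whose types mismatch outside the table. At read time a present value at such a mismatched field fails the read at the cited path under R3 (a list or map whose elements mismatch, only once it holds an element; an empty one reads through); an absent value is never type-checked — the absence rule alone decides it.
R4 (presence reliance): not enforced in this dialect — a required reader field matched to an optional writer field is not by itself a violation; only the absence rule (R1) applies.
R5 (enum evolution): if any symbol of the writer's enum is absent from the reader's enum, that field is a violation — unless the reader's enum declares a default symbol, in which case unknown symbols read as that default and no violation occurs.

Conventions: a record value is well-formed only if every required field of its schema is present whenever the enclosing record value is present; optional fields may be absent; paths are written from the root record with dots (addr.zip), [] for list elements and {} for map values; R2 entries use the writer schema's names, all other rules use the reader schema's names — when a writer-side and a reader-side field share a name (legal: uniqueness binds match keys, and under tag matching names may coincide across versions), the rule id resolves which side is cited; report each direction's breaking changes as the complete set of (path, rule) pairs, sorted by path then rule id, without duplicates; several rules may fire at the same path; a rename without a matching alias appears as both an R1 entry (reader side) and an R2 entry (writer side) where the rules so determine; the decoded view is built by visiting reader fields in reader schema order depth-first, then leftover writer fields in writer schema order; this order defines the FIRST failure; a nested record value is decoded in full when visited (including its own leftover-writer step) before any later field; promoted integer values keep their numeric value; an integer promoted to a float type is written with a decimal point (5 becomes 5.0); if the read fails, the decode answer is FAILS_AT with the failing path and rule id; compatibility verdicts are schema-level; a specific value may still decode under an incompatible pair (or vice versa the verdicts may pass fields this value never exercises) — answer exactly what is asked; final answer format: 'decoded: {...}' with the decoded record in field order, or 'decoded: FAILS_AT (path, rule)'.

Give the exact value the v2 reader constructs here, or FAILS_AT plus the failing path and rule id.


each type pair in Event: writer, then reader
decode (reader v2):
  role := "ADMIN"
  signature := 0xFF
  checksum := null (absent, optional -> null)
  street := "delta"
  factor := -0.5
  seq := 3
  verified := null (absent, optional -> null)
  => decoded: {"role": "ADMIN", "signature": 0xFF, "checksum": null, "street": "delta", "factor": -0.5, "seq": 3, "verified": null}
checking off the Event differences that do not matter here:
  field signature in record Event: optional changed to required -> a verdict-level change on Event — the shown value reads the same
  enum Color (field role in record Event): symbol BLUE added -> fires no rule on Event under this dialect and leaves the result unchanged
  field street in record Event: optional changed to required -> a verdict-level change on Event — the shown value reads the same

decoded: {"role": "ADMIN", "signature": 0xFF, "checksum": null, "street": "delta", "factor": -0.5, "seq": 3, "verified": null}


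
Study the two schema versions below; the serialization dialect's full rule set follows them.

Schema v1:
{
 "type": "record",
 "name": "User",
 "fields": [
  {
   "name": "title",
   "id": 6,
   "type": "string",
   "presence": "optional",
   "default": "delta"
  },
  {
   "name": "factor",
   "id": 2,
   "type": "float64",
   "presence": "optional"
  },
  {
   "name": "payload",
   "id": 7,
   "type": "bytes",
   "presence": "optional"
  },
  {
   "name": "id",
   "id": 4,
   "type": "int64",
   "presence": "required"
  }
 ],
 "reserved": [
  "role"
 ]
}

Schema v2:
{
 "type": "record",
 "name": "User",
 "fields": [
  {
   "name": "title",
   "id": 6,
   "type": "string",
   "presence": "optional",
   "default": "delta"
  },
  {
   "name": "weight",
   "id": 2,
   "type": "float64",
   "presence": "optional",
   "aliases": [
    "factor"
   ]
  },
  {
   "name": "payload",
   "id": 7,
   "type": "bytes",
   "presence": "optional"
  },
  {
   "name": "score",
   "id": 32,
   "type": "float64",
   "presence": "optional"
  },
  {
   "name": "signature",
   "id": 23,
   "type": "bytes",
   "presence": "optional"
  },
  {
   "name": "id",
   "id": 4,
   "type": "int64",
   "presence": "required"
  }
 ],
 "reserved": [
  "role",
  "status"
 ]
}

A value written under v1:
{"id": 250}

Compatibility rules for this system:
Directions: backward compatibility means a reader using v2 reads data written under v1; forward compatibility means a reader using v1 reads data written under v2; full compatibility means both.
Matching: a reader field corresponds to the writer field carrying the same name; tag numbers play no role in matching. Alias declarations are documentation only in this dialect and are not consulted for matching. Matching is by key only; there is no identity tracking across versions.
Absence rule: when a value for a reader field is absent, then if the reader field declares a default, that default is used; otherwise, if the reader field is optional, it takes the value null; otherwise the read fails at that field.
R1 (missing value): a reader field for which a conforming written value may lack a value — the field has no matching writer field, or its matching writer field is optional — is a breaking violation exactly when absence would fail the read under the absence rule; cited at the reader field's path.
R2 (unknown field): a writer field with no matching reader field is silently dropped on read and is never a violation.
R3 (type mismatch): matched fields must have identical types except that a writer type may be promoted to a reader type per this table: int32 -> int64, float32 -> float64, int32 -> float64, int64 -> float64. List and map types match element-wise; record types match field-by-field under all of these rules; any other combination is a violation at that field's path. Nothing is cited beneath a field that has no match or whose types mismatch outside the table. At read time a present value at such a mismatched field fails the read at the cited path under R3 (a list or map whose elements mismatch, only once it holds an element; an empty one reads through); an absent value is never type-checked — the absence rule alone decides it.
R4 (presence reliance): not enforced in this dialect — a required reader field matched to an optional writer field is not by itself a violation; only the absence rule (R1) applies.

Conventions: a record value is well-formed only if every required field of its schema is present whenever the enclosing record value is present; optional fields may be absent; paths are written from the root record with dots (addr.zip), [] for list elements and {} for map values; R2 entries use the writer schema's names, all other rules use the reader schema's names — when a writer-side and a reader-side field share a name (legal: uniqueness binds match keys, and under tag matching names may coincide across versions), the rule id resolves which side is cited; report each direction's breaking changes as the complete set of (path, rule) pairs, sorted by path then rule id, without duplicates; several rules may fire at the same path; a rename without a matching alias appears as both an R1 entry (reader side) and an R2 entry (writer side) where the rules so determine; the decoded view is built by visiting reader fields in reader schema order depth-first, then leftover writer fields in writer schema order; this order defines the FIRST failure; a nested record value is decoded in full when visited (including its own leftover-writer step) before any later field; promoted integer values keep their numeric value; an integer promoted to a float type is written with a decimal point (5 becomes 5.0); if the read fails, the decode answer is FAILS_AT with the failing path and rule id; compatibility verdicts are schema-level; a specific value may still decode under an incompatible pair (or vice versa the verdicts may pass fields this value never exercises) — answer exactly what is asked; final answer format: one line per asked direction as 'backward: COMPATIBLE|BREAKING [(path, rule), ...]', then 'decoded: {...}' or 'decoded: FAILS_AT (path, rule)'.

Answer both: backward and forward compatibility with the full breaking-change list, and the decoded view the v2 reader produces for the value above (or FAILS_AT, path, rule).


arrows below run writer -> reader for User
backward analysis of User with v2 as reader and v1 as writer:
  string -> string, writer optional: title aligns to title
  weight has no writer counterpart
  bytes -> bytes, writer optional: payload aligns to payload
  score has no writer counterpart
  signature has no writer counterpart
  int64 -> int64, writer required: id aligns to id
  factor (writer side), unknown to reader
  => no violations; backward on User: COMPATIBLE
forward analysis of User with v1 as reader and v2 as writer:
  string -> string, writer optional: title aligns to title
  factor has no writer counterpart
  bytes -> bytes, writer optional: payload aligns to payload
  int64 -> int64, writer required: id aligns to id
  weight (writer side), unknown to reader
  score (writer side), unknown to reader
  signature (writer side), unknown to reader
  => no violations; forward on User: COMPATIBLE
decode (reader v2):
  title := "delta" (absent -> default)
  weight := null (absent, optional -> null)
  payload := null (absent, optional -> null)
  score := null (absent, optional -> null)
  signature := null (absent, optional -> null)
  id := 250
  => decoded: {"title": "delta", "weight": null, "payload": null, "score": null, "signature": null, "id": 250}

backward: COMPATIBLE []; forward: COMPATIBLE []; decoded: {"title": "delta", "weight": null, "payload": null, "score": null, "signature": null, "id": 250}
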